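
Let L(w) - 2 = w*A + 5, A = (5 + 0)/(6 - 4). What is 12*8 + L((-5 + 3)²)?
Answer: 113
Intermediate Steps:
A = 5/2 ≈ 2.5000
L(w) = 7 + 5*w/2 (L(w) = 2 + (w*(5/2) + 5) = 2 + (5*w/2 + 5) = 2 + (5 + 5*w/2) = 7 + 5*w/2)
12*8 + L((-5 + 3)²) = 12*8 + (7 + 5*(-5 + 3)²/2) = 96 + (7 + (5/2)*(-2)²) = 96 + (7 + (5/2)*4) = 96 + (7 + 10) = 96 + 17 = 113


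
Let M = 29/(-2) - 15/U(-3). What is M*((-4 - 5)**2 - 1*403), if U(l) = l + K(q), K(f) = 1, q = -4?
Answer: 2254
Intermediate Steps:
U(l) = 1 + l (U(l) = l + 1 = 1 + l)
M = -7 (M = 29/(-2) - 15/(1 - 3) = 29*(-1/2) - 15/(-2) = -29/2 - 15*(-1/2) = -29/2 + 15/2 = -7)
M*((-4 - 5)**2 - 1*403) = -7*((-4 - 5)**2 - 1*403) = -7*((-9)**2 - 403) = -7*(81 - 403) = -7*(-322) = 2254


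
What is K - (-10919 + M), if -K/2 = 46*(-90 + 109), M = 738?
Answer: 8433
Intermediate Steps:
K = -1748 (K = -92*(-90 + 109) = -92*19 = -2*874 = -1748)
K - (-10919 + M) = -1748 - (-10919 + 738) = -1748 - 1*(-10181) = -1748 + 10181 = 8433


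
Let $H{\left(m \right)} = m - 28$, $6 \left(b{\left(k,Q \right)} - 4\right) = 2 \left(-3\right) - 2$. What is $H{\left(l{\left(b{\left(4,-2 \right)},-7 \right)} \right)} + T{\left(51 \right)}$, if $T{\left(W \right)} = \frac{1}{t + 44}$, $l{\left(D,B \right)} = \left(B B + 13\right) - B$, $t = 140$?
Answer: $\frac{7545}{184} \approx 41.005$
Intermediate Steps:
$b{\left(k,Q \right)} = \frac{8}{3}$ ($b{\left(k,Q \right)} = 4 + \frac{2 \left(-3\right) - 2}{6} = 4 + \frac{-6 - 2}{6} = 4 + \frac{1}{6} \left(-8\right) = 4 - \frac{4}{3} = \frac{8}{3}$)
$l{\left(D,B \right)} = 13 + B^{2} - B$ ($l{\left(D,B \right)} = \left(B^{2} + 13\right) - B = \left(13 + B^{2}\right) - B = 13 + B^{2} - B$)
$T{\left(W \right)} = \frac{1}{184}$ ($T{\left(W \right)} = \frac{1}{140 + 44} = \frac{1}{184}$)
$H{\left(m \right)} = -28 + m$
$H{\left(l{\left(b{\left(4,-2 \right)},-7 \right)} \right)} + T{\left(51 \right)} = \left(-28 + \left(13 + \left(-7\right)^{2} - -7\right)\right) + \frac{1}{184} = \left(-28 + \left(13 + 49 + 7\right)\right) + \frac{1}{184} = \left(-28 + 69\right) + \frac{1}{184} = 41 + \frac{1}{184} = \frac{7545}{184}$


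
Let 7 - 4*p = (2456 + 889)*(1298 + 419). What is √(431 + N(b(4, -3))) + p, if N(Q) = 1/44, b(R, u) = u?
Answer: -2871679/2 + √208615/22 ≈ -1.4358e+6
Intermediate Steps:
p = -2871679/2 (p = 7/4 - (2456 + 889)*(1298 + 419)/4 = 7/4 - 3345*1717/4 = 7/4 - ¼*5743365 = 7/4 - 5743365/4 = -2871679/2 ≈ -1.4358e+6)
N(Q) = 1/44
√(431 + N(b(4, -3))) + p = √(431 + 1/44) - 2871679/2 = √(18965/44) - 2871679/2 = √208615/22 - 2871679/2 = -2871679/2 + √208615/22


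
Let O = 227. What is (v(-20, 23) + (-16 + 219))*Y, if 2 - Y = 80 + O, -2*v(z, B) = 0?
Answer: -61915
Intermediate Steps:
v(z, B) = 0 (v(z, B) = -1/2*0 = 0)
Y = -305 (Y = 2 - (80 + 227) = 2 - 1*307 = 2 - 307 = -305)
(v(-20, 23) + (-16 + 219))*Y = (0 + (-16 + 219))*(-305) = (0 + 203)*(-305) = 203*(-305) = -61915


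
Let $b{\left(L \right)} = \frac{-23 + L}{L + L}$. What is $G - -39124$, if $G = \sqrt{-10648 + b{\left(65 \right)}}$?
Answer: $39124 + \frac{i \sqrt{44986435}}{65} \approx 39124.0 + 103.19 i$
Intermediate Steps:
$b{\left(L \right)} = \frac{-23 + L}{2 L}$
$G = \frac{i \sqrt{44986435}}{65}$ ($G = \sqrt{-10648 + \frac{-23 + 65}{2 \cdot 65}} = \sqrt{-10648 + \frac{1}{2} \cdot \frac{1}{65} \cdot 42} = \sqrt{-10648 + \frac{21}{65}} = \sqrt{- \frac{692099}{65}} = \frac{i \sqrt{44986435}}{65} \approx 103.19 i$)
$G - -39124 = \frac{i \sqrt{44986435}}{65} - -39124 = \frac{i \sqrt{44986435}}{65} + 39124 = 39124 + \frac{i \sqrt{44986435}}{65}$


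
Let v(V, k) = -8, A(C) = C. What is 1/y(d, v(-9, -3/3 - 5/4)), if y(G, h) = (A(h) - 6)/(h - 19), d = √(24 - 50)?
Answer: 27/14 ≈ 1.9286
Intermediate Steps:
d = I*√26 (d = √(-26) = I*√26 ≈ 5.099*I)
y(G, h) = (-6 + h)/(-19 + h) (y(G, h) = (h - 6)/(h - 19) = (-6 + h)/(-19 + h))
1/y(d, v(-9, -3/3 - 5/4)) = 1/((-6 - 8)/(-19 - 8)) = 1/(-14/(-27)) = 1/(-1/27*(-14)) = 1/(14/27) = 27/14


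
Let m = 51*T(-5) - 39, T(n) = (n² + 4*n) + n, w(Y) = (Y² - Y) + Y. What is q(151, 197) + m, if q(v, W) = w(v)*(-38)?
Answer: -866477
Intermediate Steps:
w(Y) = Y²
q(v, W) = -38*v² (q(v, W) = v²*(-38) = -38*v²)
T(n) = n² + 5*n
m = -39 (m = 51*(-5*(5 - 5)) - 39 = 51*(-5*0) - 39 = 51*0 - 39 = 0 - 39 = -39)
q(151, 197) + m = -38*151² - 39 = -38*22801 - 39 = -866438 - 39 = -866477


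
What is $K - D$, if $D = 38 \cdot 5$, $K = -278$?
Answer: $-468$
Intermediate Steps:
$D = 190$
$K - D = -278 - 190 = -468$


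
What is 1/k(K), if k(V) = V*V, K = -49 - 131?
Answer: 1/32400 ≈ 3.0864e-5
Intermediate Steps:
K = -180
k(V) = V**2
1/k(K) = 1/((-180)**2) = 1/32400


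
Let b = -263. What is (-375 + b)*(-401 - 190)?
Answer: 377058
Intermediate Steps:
(-375 + b)*(-401 - 190) = (-375 - 263)*(-401 - 190) = -638*(-591) = 377058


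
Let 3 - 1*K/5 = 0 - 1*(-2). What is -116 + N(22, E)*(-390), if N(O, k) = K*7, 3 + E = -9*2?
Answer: -13766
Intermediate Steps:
E = -21 (E = -3 - 9*2 = -3 - 18 = -21)
K = 5 (K = 15 - 5*(0 - 1*(-2)) = 15 - 5*(0 + 2) = 15 - 5*2 = 15 - 10 = 5)
N(O, k) = 35 (N(O, k) = 5*7 = 35)
-116 + N(22, E)*(-390) = -116 + 35*(-390) = -116 - 13650 = -13766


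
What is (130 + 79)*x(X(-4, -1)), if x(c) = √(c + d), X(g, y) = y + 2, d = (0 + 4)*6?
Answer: 1045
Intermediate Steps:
d = 24 (d = 4*6 = 24)
X(g, y) = 2 + y
x(c) = √(24 + c) (x(c) = √(c + 24) = √(24 + c))
(130 + 79)*x(X(-4, -1)) = (130 + 79)*√(24 + (2 - 1)) = 209*√(24 + 1) = 209*√25 = 209*5 = 1045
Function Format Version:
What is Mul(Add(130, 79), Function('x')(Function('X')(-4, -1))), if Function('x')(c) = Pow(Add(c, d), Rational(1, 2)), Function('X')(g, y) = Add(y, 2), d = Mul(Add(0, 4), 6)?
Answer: 1045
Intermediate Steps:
d = 24 (d = Mul(4, 6) = 24)
Function('X')(g, y) = Add(2, y)
Function('x')(c) = Pow(Add(24, c), Rational(1, 2)) (Function('x')(c) = Pow(Add(c, 24), Rational(1, 2)) = Pow(Add(24, c), Rational(1, 2)))
Mul(Add(130, 79), Function('x')(Function('X')(-4, -1))) = Mul(Add(130, 79), Pow(Add(24, Add(2, -1)), Rational(1, 2))) = Mul(209, Pow(Add(24, 1), Rational(1, 2))) = Mul(209, Pow(25, Rational(1, 2))) = Mul(209, 5) = 1045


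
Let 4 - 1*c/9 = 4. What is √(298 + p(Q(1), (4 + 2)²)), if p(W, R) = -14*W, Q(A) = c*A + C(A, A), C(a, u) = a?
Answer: 2*√71 ≈ 16.852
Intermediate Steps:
c = 0 (c = 36 - 9*4 = 36 - 36 = 0)
Q(A) = A (Q(A) = 0*A + A = 0 + A = A)
√(298 + p(Q(1), (4 + 2)²)) = √(298 - 14*1) = √(298 - 14) = √284 = 2*√71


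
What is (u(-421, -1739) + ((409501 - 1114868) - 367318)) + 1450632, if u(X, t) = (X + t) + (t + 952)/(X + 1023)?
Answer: 226222987/602 ≈ 3.7579e+5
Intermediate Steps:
u(X, t) = X + t + (952 + t)/(1023 + X) (u(X, t) = (X + t) + (952 + t)/(1023 + X) = X + t + (952 + t)/(1023 + X))
(u(-421, -1739) + ((409501 - 1114868) - 367318)) + 1450632 = ((952 + (-421)² + 1023*(-421) + 1024*(-1739) - 421*(-1739))/(1023 - 421) + ((409501 - 1114868) - 367318)) + 1450632 = ((952 + 177241 - 430683 - 1780736 + 732119)/602 + (-705367 - 367318)) + 1450632 = ((1/602)*(-1301107) - 1072685) + 1450632 = (-1301107/602 - 1072685) + 1450632 = -647057477/602 + 1450632 = 226222987/602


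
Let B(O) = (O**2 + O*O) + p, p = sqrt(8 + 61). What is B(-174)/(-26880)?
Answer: -2523/1120 - sqrt(69)/26880 ≈ -2.2530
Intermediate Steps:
p = sqrt(69) ≈ 8.3066
B(O) = sqrt(69) + 2*O**2 (B(O) = (O**2 + O*O) + sqrt(69) = (O**2 + O**2) + sqrt(69) = 2*O**2 + sqrt(69) = sqrt(69) + 2*O**2)
B(-174)/(-26880) = (sqrt(69) + 2*(-174)**2)/(-26880) = (sqrt(69) + 2*30276)*(-1/26880) = (sqrt(69) + 60552)*(-1/26880) = (60552 + sqrt(69))*(-1/26880) = -2523/1120 - sqrt(69)/26880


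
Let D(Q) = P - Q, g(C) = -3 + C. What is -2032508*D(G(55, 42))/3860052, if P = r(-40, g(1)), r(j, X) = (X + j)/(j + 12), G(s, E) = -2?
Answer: -508127/275718 ≈ -1.8429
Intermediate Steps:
r(j, X) = (X + j)/(12 + j)
P = 3/2 (P = ((-3 + 1) - 40)/(12 - 40) = (-2 - 40)/(-28) = -1/28*(-42) = 3/2 ≈ 1.5000)
D(Q) = 3/2 - Q
-2032508*D(G(55, 42))/3860052 = -2032508/(3860052/(3/2 - 1*(-2))) = -2032508/(3860052/(3/2 + 2)) = -2032508/(3860052/(7/2)) = -2032508/(3860052*(2/7)) = -2032508/1102872 = -2032508*1/1102872 = -508127/275718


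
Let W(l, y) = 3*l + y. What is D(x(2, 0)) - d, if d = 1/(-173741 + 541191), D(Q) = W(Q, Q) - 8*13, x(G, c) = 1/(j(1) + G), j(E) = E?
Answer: -113174603/1102350 ≈ -102.67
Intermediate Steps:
W(l, y) = y + 3*l
x(G, c) = 1/(1 + G)
D(Q) = -104 + 4*Q (D(Q) = (Q + 3*Q) - 8*13 = 4*Q - 104 = -104 + 4*Q)
d = 1/367450 ≈ 2.7215e-6
D(x(2, 0)) - d = (-104 + 4/(1 + 2)) - 1*1/367450 = (-104 + 4/3) - 1/367450 = -308/3 - 1/367450 = -113174603/1102350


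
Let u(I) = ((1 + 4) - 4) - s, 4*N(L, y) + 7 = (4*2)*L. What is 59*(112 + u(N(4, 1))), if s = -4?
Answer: 6903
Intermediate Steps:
N(L, y) = -7/4 + 2*L (N(L, y) = -7/4 + ((4*2)*L)/4 = -7/4 + (8*L)/4 = -7/4 + 2*L)
u(I) = 5 (u(I) = ((1 + 4) - 4) - 1*(-4) = (5 - 4) + 4 = 1 + 4 = 5)
59*(112 + u(N(4, 1))) = 59*(112 + 5) = 59*117 = 6903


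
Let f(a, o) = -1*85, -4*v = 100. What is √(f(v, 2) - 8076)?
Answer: I*√8161 ≈ 90.338*I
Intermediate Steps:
v = -25 (v = -¼*100 = -25)
f(a, o) = -85
√(f(v, 2) - 8076) = √(-85 - 8076) = √(-8161) = I*√8161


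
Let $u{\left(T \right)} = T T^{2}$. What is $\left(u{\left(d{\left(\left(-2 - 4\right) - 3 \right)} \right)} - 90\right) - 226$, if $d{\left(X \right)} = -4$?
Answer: $-380$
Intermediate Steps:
$u{\left(T \right)} = T^{3}$
$\left(u{\left(d{\left(\left(-2 - 4\right) - 3 \right)} \right)} - 90\right) - 226 = \left(\left(-4\right)^{3} - 90\right) - 226 = \left(-64 - 90\right) - 226 = -154 - 226 = -380$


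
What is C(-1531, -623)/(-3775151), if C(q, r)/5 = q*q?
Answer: -11719805/3775151 ≈ -3.1045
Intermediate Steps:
C(q, r) = 5*q**2 (C(q, r) = 5*(q*q) = 5*q**2)
C(-1531, -623)/(-3775151) = (5*(-1531)**2)/(-3775151) = (5*2343961)*(-1/3775151) = 11719805*(-1/3775151) = -11719805/3775151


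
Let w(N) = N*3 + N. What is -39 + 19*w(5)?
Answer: 341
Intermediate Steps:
w(N) = 4*N (w(N) = 3*N + N = 4*N)
-39 + 19*w(5) = -39 + 19*(4*5) = -39 + 19*20 = -39 + 380 = 341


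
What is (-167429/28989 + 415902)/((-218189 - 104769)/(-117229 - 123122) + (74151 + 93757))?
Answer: 965923852550933/389971417449558 ≈ 2.4769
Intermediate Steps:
(-167429/28989 + 415902)/((-218189 - 104769)/(-117229 - 123122) + (74151 + 93757)) = (-167429*1/28989 + 415902)/(-322958/(-240351) + 167908) = (-167429/28989 + 415902)/(-322958*(-1/240351) + 167908) = 12056415649/(28989*(322958/240351 + 167908)) = 12056415649/(28989*(40357178666/240351)) = (12056415649/28989)*(240351/40357178666) = 965923852550933/389971417449558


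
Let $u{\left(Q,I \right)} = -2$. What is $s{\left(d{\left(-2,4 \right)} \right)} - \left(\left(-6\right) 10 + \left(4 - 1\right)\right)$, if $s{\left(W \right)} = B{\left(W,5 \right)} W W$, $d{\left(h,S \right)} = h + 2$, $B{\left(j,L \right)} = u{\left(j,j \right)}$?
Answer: $57$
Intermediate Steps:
$B{\left(j,L \right)} = -2$
$d{\left(h,S \right)} = 2 + h$
$s{\left(W \right)} = - 2 W^{2}$ ($s{\left(W \right)} = - 2 W W = - 2 W^{2}$)
$s{\left(d{\left(-2,4 \right)} \right)} - \left(\left(-6\right) 10 + \left(4 - 1\right)\right) = - 2 \left(2 - 2\right)^{2} - \left(\left(-6\right) 10 + \left(4 - 1\right)\right) = - 2 \cdot 0^{2} - \left(-60 + \left(4 - 1\right)\right) = \left(-2\right) 0 - \left(-60 + 3\right) = 0 - -57 = 0 + 57 = 57$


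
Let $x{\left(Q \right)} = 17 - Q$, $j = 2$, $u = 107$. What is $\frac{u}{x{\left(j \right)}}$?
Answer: $\frac{107}{15} \approx 7.1333$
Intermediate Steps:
$\frac{u}{x{\left(j \right)}} = \frac{107}{17 - 2} = \frac{107}{15}$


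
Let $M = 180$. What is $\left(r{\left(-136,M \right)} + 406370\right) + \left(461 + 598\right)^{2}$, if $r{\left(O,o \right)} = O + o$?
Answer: $1527895$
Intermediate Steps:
$\left(r{\left(-136,M \right)} + 406370\right) + \left(461 + 598\right)^{2} = \left(\left(-136 + 180\right) + 406370\right) + \left(461 + 598\right)^{2} = \left(44 + 406370\right) + 1059^{2} = 406414 + 1121481 = 1527895$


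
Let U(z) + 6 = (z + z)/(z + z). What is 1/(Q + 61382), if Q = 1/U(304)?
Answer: 5/306909 ≈ 1.6291e-5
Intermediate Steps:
U(z) = -5 (U(z) = -6 + (z + z)/(z + z) = -6 + (2*z)/((2*z)) = -6 + (2*z)*(1/(2*z)) = -6 + 1 = -5)
Q = -⅕ (Q = 1/(-5) = -⅕ ≈ -0.20000)
1/(Q + 61382) = 1/(-⅕ + 61382) = 1/(306909/5) = 5/306909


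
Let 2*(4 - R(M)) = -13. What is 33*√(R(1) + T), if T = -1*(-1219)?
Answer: 33*√4918/2 ≈ 1157.1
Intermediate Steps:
T = 1219
R(M) = 21/2 (R(M) = 4 - ½*(-13) = 4 + 13/2 = 21/2)
33*√(R(1) + T) = 33*√(21/2 + 1219) = 33*√(2459/2) = 33*(√4918/2) = 33*√4918/2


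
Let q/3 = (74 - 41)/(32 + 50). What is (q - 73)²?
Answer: 34656769/6724 ≈ 5154.2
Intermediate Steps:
q = 99/82 (q = 3*((74 - 41)/(32 + 50)) = 3*(33/82) = 99/82 ≈ 1.2073)
(q - 73)² = (99/82 - 73)² = (-5887/82)² = 34656769/6724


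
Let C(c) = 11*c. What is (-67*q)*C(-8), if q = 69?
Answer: 406824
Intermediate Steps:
(-67*q)*C(-8) = (-67*69)*(11*(-8)) = -4623*(-88) = 406824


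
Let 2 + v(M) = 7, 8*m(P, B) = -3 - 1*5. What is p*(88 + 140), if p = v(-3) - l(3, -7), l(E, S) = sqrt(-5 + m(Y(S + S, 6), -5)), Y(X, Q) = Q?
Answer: 1140 - 228*I*sqrt(6) ≈ 1140.0 - 558.48*I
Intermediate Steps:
m(P, B) = -1 (m(P, B) = (-3 - 1*5)/8 = (-3 - 5)/8 = (1/8)*(-8) = -1)
l(E, S) = I*sqrt(6) (l(E, S) = sqrt(-5 - 1) = sqrt(-6) = I*sqrt(6))
v(M) = 5 (v(M) = -2 + 7 = 5)
p = 5 - I*sqrt(6) ≈ 5.0 - 2.4495*I
p*(88 + 140) = (5 - I*sqrt(6))*(88 + 140) = (5 - I*sqrt(6))*228 = 1140 - 228*I*sqrt(6)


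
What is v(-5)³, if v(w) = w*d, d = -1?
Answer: 125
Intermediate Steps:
v(w) = -w (v(w) = w*(-1) = -w)
v(-5)³ = (-1*(-5))³ = 5³ = 125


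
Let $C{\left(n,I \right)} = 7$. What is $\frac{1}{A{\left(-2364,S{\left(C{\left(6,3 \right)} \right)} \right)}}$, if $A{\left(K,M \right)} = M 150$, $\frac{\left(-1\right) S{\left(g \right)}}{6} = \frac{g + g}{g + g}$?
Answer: $- \frac{1}{900} \approx -0.0011111$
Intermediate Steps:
$S{\left(g \right)} = -6$ ($S{\left(g \right)} = - 6 \frac{g + g}{g + g} = - 6 \frac{2 g}{2 g} = - 6 \cdot 2 g \frac{1}{2 g} = \left(-6\right) 1 = -6$)
$A{\left(K,M \right)} = 150 M$
$\frac{1}{A{\left(-2364,S{\left(C{\left(6,3 \right)} \right)} \right)}} = \frac{1}{150 \left(-6\right)} = \frac{1}{-900} = - \frac{1}{900}$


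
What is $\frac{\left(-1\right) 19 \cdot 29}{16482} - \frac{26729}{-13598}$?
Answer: $\frac{108263720}{56030559} \approx 1.9322$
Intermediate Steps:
$\frac{\left(-1\right) 19 \cdot 29}{16482} - \frac{26729}{-13598} = \left(-19\right) 29 \cdot \frac{1}{16482} - - \frac{26729}{13598} = \left(-551\right) \frac{1}{16482} + \frac{26729}{13598} = - \frac{551}{16482} + \frac{26729}{13598} = \frac{108263720}{56030559}$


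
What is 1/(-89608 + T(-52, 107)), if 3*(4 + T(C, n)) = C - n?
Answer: -1/89665 ≈ -1.1153e-5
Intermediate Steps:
T(C, n) = -4 - n/3 + C/3 (T(C, n) = -4 + (C - n)/3 = -4 + (-n/3 + C/3) = -4 - n/3 + C/3)
1/(-89608 + T(-52, 107)) = 1/(-89608 + (-4 - 1/3*107 + (1/3)*(-52))) = 1/(-89608 + (-4 - 107/3 - 52/3)) = 1/(-89608 - 57) = 1/(-89665) = -1/89665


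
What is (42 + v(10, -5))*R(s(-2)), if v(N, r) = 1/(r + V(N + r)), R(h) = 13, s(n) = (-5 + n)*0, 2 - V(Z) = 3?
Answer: 3263/6 ≈ 543.83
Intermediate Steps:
V(Z) = -1 (V(Z) = 2 - 1*3 = 2 - 3 = -1)
s(n) = 0
v(N, r) = 1/(-1 + r) (v(N, r) = 1/(r - 1) = 1/(-1 + r))
(42 + v(10, -5))*R(s(-2)) = (42 + 1/(-1 - 5))*13 = (42 + 1/(-6))*13 = (42 - 1/6)*13 = (251/6)*13 = 3263/6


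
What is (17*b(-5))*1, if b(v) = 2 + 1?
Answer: 51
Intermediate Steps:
b(v) = 3
(17*b(-5))*1 = (17*3)*1 = 51*1 = 51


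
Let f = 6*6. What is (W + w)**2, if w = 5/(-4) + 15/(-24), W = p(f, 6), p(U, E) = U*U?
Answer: 107184609/64 ≈ 1.6748e+6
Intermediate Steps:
f = 36
p(U, E) = U**2
W = 1296 (W = 36**2 = 1296)
w = -15/8 (w = 5*(-1/4) + 15*(-1/24) = -5/4 - 5/8 = -15/8 ≈ -1.8750)
(W + w)**2 = (1296 - 15/8)**2 = (10353/8)**2 = 107184609/64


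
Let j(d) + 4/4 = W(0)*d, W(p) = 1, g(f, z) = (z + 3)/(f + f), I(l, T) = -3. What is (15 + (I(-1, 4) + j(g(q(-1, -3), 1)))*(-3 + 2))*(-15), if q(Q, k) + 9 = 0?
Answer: -865/3 ≈ -288.33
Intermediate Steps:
q(Q, k) = -9 (q(Q, k) = -9 + 0 = -9)
g(f, z) = (3 + z)/(2*f) (g(f, z) = (3 + z)/((2*f)) = (3 + z)*(1/(2*f)) = (3 + z)/(2*f))
j(d) = -1 + d (j(d) = -1 + 1*d = -1 + d)
(15 + (I(-1, 4) + j(g(q(-1, -3), 1)))*(-3 + 2))*(-15) = (15 + (-3 + (-1 + (½)*(3 + 1)/(-9)))*(-3 + 2))*(-15) = (15 + (-3 + (-1 + (½)*(-⅑)*4))*(-1))*(-15) = (15 + (-3 + (-1 - 2/9))*(-1))*(-15) = (15 + (-3 - 11/9)*(-1))*(-15) = (15 - 38/9*(-1))*(-15) = (15 + 38/9)*(-15) = (173/9)*(-15) = -865/3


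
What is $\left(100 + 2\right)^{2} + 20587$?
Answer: $30991$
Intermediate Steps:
$\left(100 + 2\right)^{2} + 20587 = 102^{2} + 20587 = 10404 + 20587 = 30991$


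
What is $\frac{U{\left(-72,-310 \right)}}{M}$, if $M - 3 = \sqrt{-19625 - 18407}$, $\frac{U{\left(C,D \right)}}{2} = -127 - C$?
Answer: $- \frac{330}{38041} + \frac{440 i \sqrt{2377}}{38041} \approx -0.0086748 + 0.56392 i$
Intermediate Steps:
$U{\left(C,D \right)} = -254 - 2 C$ ($U{\left(C,D \right)} = 2 \left(-127 - C\right) = -254 - 2 C$)
$M = 3 + 4 i \sqrt{2377}$ ($M = 3 + \sqrt{-19625 - 18407} = 3 + \sqrt{-38032} = 3 + 4 i \sqrt{2377} \approx 3.0 + 195.02 i$)
$\frac{U{\left(-72,-310 \right)}}{M} = \frac{-254 - -144}{3 + 4 i \sqrt{2377}} = \frac{-254 + 144}{3 + 4 i \sqrt{2377}} = - \frac{110}{3 + 4 i \sqrt{2377}}$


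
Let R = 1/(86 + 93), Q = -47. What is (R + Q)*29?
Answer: -243948/179 ≈ -1362.8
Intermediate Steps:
R = 1/179 ≈ 0.0055866
(R + Q)*29 = (1/179 - 47)*29 = -8412/179*29 = -243948/179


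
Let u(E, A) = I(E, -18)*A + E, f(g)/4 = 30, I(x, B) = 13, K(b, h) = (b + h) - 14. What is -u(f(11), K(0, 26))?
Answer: -276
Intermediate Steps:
K(b, h) = -14 + b + h
f(g) = 120 (f(g) = 4*30 = 120)
u(E, A) = E + 13*A (u(E, A) = 13*A + E = E + 13*A)
-u(f(11), K(0, 26)) = -(120 + 13*(-14 + 0 + 26)) = -(120 + 13*12) = -(120 + 156) = -1*276 = -276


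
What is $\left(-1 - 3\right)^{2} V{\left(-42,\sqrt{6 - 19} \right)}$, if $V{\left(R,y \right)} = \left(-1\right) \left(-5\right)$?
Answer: $80$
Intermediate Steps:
$V{\left(R,y \right)} = 5$
$\left(-1 - 3\right)^{2} V{\left(-42,\sqrt{6 - 19} \right)} = \left(-1 - 3\right)^{2} \cdot 5 = \left(-4\right)^{2} \cdot 5 = 16 \cdot 5 = 80$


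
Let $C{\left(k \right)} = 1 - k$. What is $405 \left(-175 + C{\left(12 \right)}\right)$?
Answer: $-75330$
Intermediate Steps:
$405 \left(-175 + C{\left(12 \right)}\right) = 405 \left(-175 + \left(1 - 12\right)\right) = 405 \left(-175 - 11\right) = 405 \left(-186\right) = -75330$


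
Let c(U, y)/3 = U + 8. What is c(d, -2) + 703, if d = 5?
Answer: 742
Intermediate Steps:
c(U, y) = 24 + 3*U (c(U, y) = 3*(U + 8) = 3*(8 + U) = 24 + 3*U)
c(d, -2) + 703 = (24 + 3*5) + 703 = (24 + 15) + 703 = 39 + 703 = 742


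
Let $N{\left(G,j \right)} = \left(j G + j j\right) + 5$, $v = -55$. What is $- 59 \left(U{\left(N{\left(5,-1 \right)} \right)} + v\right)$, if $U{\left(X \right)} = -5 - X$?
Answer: $3599$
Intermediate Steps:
$N{\left(G,j \right)} = 5 + j^{2} + G j$ ($N{\left(G,j \right)} = \left(G j + j^{2}\right) + 5 = \left(j^{2} + G j\right) + 5 = 5 + j^{2} + G j$)
$- 59 \left(U{\left(N{\left(5,-1 \right)} \right)} + v\right) = - 59 \left(\left(-5 - \left(5 + \left(-1\right)^{2} + 5 \left(-1\right)\right)\right) - 55\right) = - 59 \left(\left(-5 - \left(5 + 1 - 5\right)\right) - 55\right) = - 59 \left(\left(-5 - 1\right) - 55\right) = - 59 \left(-6 - 55\right) = \left(-59\right) \left(-61\right) = 3599$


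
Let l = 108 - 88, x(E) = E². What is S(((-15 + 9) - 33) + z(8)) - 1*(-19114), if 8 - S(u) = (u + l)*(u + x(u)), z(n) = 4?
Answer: 36972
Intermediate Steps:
l = 20
S(u) = 8 - (20 + u)*(u + u²) (S(u) = 8 - (u + 20)*(u + u²) = 8 - (20 + u)*(u + u²))
S(((-15 + 9) - 33) + z(8)) - 1*(-19114) = (8 - (((-15 + 9) - 33) + 4)³ - 21*(((-15 + 9) - 33) + 4)² - 20*(((-15 + 9) - 33) + 4)) - 1*(-19114) = (8 - ((-6 - 33) + 4)³ - 21*((-6 - 33) + 4)² - 20*((-6 - 33) + 4)) + 19114 = (8 - (-39 + 4)³ - 21*(-39 + 4)² - 20*(-39 + 4)) + 19114 = (8 - 1*(-35)³ - 21*(-35)² - 20*(-35)) + 19114 = (8 - 1*(-42875) - 21*1225 + 700) + 19114 = (8 + 42875 - 25725 + 700) + 19114 = 17858 + 19114 = 36972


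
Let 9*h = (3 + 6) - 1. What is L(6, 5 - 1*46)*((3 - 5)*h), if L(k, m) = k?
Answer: -32/3 ≈ -10.667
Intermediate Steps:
h = 8/9 (h = ((3 + 6) - 1)/9 = (9 - 1)/9 = (1/9)*8 = 8/9 ≈ 0.88889)
L(6, 5 - 1*46)*((3 - 5)*h) = 6*((3 - 5)*(8/9)) = 6*(-2*8/9) = 6*(-16/9) = -32/3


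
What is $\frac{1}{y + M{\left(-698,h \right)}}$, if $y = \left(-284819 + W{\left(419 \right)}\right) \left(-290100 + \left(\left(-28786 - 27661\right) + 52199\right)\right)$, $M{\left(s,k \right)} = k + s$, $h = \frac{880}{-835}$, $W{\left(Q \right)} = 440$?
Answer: $\frac{167}{13978966995222} \approx 1.1947 \cdot 10^{-11}$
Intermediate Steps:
$h = - \frac{176}{167}$ ($h = 880 \left(- \frac{1}{835}\right) = - \frac{176}{167} \approx -1.0539$)
$y = 83706389892$ ($y = \left(-284819 + 440\right) \left(-290100 + \left(\left(-28786 - 27661\right) + 52199\right)\right) = - 284379 \left(-290100 + \left(-56447 + 52199\right)\right) = - 284379 \left(-290100 - 4248\right) = \left(-284379\right) \left(-294348\right) = 83706389892$)
$\frac{1}{y + M{\left(-698,h \right)}} = \frac{1}{83706389892 - \frac{116742}{167}} = \frac{1}{\frac{13978966995222}{167}} = \frac{167}{13978966995222}$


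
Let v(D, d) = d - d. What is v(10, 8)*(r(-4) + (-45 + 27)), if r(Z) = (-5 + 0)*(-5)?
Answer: 0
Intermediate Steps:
r(Z) = 25 (r(Z) = -5*(-5) = 25)
v(D, d) = 0
v(10, 8)*(r(-4) + (-45 + 27)) = 0*(25 + (-45 + 27)) = 0*(25 - 18) = 0*7 = 0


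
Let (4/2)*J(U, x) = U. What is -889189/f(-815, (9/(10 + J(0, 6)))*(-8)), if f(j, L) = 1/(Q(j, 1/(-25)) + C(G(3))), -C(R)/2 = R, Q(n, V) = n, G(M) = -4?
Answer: 717575523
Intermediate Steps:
J(U, x) = U/2
C(R) = -2*R
f(j, L) = 1/(8 + j) (f(j, L) = 1/(j - 2*(-4)) = 1/(j + 8) = 1/(8 + j))
-889189/f(-815, (9/(10 + J(0, 6)))*(-8)) = -889189/(1/(8 - 815)) = -889189/(1/(-807)) = -889189/(-1/807) = -889189*(-807) = 717575523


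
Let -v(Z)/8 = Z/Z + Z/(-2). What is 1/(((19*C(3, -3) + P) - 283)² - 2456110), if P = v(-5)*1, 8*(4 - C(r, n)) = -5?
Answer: -64/154004815 ≈ -4.1557e-7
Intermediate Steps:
v(Z) = -8 + 4*Z (v(Z) = -8*(Z/Z + Z/(-2)) = -8*(1 + Z*(-½)) = -8*(1 - Z/2) = -8 + 4*Z)
C(r, n) = 37/8 (C(r, n) = 4 - ⅛*(-5) = 4 + 5/8 = 37/8)
P = -28 (P = (-8 + 4*(-5))*1 = (-8 - 20)*1 = -28*1 = -28)
1/(((19*C(3, -3) + P) - 283)² - 2456110) = 1/(((19*(37/8) - 28) - 283)² - 2456110) = 1/(((703/8 - 28) - 283)² - 2456110) = 1/((479/8 - 283)² - 2456110) = 1/((-1785/8)² - 2456110) = 1/(3186225/64 - 2456110) = 1/(-154004815/64) = -64/154004815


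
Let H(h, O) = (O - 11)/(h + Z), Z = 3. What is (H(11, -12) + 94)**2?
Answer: 1671849/196 ≈ 8529.8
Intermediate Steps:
H(h, O) = (-11 + O)/(3 + h) (H(h, O) = (O - 11)/(h + 3) = (-11 + O)/(3 + h))
(H(11, -12) + 94)**2 = ((-11 - 12)/(3 + 11) + 94)**2 = (-23/14 + 94)**2 = (1293/14)**2 = 1671849/196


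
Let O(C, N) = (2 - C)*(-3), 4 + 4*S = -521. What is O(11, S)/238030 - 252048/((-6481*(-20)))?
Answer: -599914857/308534486 ≈ -1.9444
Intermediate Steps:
S = -525/4 (S = -1 + (¼)*(-521) = -1 - 521/4 = -525/4 ≈ -131.25)
O(C, N) = -6 + 3*C
O(11, S)/238030 - 252048/((-6481*(-20))) = (-6 + 3*11)/238030 - 252048/((-6481*(-20))) = (-6 + 33)*(1/238030) - 252048/129620 = 27*(1/238030) - 252048*1/129620 = 27/238030 - 63012/32405 = -599914857/308534486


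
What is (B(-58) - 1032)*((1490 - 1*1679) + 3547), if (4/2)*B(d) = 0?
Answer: -3465456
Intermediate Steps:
B(d) = 0 (B(d) = (½)*0 = 0)
(B(-58) - 1032)*((1490 - 1*1679) + 3547) = (0 - 1032)*((1490 - 1*1679) + 3547) = -1032*((1490 - 1679) + 3547) = -1032*(-189 + 3547) = -1032*3358 = -3465456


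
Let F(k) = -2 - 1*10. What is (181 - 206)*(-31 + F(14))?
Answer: 1075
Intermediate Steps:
F(k) = -12 (F(k) = -2 - 10 = -12)
(181 - 206)*(-31 + F(14)) = (181 - 206)*(-31 - 12) = -25*(-43) = 1075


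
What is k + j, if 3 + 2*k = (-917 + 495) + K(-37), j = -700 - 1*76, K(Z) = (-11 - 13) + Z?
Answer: -1019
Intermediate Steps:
K(Z) = -24 + Z
j = -776 (j = -700 - 76 = -776)
k = -243 (k = -3/2 + ((-917 + 495) + (-24 - 37))/2 = -3/2 + (-422 - 61)/2 = -3/2 + (1/2)*(-483) = -3/2 - 483/2 = -243)
k + j = -243 - 776 = -1019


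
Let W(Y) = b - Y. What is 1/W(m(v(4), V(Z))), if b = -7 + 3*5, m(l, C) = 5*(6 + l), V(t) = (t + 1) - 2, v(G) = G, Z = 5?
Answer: -1/42 ≈ -0.023810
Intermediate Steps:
V(t) = -1 + t (V(t) = (1 + t) - 2 = -1 + t)
m(l, C) = 30 + 5*l
b = 8 (b = -7 + 15 = 8)
W(Y) = 8 - Y
1/W(m(v(4), V(Z))) = 1/(8 - (30 + 5*4)) = 1/(8 - (30 + 20)) = 1/(8 - 1*50) = 1/(8 - 50) = 1/(-42) = -1/42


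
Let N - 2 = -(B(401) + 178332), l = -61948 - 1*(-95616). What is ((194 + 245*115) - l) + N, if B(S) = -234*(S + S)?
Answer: 4039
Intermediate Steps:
B(S) = -468*S
l = 33668 (l = -61948 + 95616 = 33668)
N = 9338 (N = 2 - (-468*401 + 178332) = 2 - (-187668 + 178332) = 2 - 1*(-9336) = 2 + 9336 = 9338)
((194 + 245*115) - l) + N = ((194 + 245*115) - 1*33668) + 9338 = ((194 + 28175) - 33668) + 9338 = (28369 - 33668) + 9338 = -5299 + 9338 = 4039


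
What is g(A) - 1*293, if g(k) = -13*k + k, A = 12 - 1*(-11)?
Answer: -569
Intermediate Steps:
A = 23 (A = 12 + 11 = 23)
g(k) = -12*k
g(A) - 1*293 = -12*23 - 1*293 = -276 - 293 = -569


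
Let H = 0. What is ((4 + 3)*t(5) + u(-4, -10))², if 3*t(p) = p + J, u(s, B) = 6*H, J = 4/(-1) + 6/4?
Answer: 1225/36 ≈ 34.028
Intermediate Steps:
J = -5/2 (J = 4*(-1) + 6*(¼) = -4 + 3/2 = -5/2 ≈ -2.5000)
u(s, B) = 0 (u(s, B) = 6*0 = 0)
t(p) = -⅚ + p/3 (t(p) = (p - 5/2)/3 = (-5/2 + p)/3 = -⅚ + p/3)
((4 + 3)*t(5) + u(-4, -10))² = ((4 + 3)*(-⅚ + (⅓)*5) + 0)² = (7*(-⅚ + 5/3) + 0)² = (7*(⅚) + 0)² = (35/6 + 0)² = (35/6)² = 1225/36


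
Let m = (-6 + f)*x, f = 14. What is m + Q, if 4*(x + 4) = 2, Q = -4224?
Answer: -4252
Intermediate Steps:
x = -7/2 (x = -4 + (1/4)*2 = -4 + 1/2 = -7/2 ≈ -3.5000)
m = -28 (m = (-6 + 14)*(-7/2) = 8*(-7/2) = -28)
m + Q = -28 - 4224 = -4252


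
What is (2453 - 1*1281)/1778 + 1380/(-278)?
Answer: -531956/123571 ≈ -4.3049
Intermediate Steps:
(2453 - 1*1281)/1778 + 1380/(-278) = (2453 - 1281)*(1/1778) + 1380*(-1/278) = 1172*(1/1778) - 690/139 = 586/889 - 690/139 = -531956/123571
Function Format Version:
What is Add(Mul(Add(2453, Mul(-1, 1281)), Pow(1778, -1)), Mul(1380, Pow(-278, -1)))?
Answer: Rational(-531956, 123571) ≈ -4.3049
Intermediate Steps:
Add(Mul(Add(2453, Mul(-1, 1281)), Pow(1778, -1)), Mul(1380, Pow(-278, -1))) = Add(Mul(Add(2453, -1281), Rational(1, 1778)), Mul(1380, Rational(-1, 278))) = Add(Mul(1172, Rational(1, 1778)), Rational(-690, 139)) = Add(Rational(586, 889), Rational(-690, 139)) = Rational(-531956, 123571)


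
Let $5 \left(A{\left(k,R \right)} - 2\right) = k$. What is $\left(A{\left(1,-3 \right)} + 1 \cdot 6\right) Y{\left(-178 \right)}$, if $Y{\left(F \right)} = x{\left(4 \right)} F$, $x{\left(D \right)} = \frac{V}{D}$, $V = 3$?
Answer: $- \frac{10947}{10} \approx -1094.7$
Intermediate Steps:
$A{\left(k,R \right)} = 2 + \frac{k}{5}$
$x{\left(D \right)} = \frac{3}{D}$
$Y{\left(F \right)} = \frac{3 F}{4}$ ($Y{\left(F \right)} = \frac{3}{4} F = 3 \cdot \frac{1}{4} F = \frac{3 F}{4}$)
$\left(A{\left(1,-3 \right)} + 1 \cdot 6\right) Y{\left(-178 \right)} = \left(\left(2 + \frac{1}{5} \cdot 1\right) + 1 \cdot 6\right) \frac{3}{4} \left(-178\right) = \left(\left(2 + \frac{1}{5}\right) + 6\right) \left(- \frac{267}{2}\right) = \left(\frac{11}{5} + 6\right) \left(- \frac{267}{2}\right) = \frac{41}{5} \left(- \frac{267}{2}\right) = - \frac{10947}{10}$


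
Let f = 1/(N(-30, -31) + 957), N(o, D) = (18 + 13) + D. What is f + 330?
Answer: 315811/957 ≈ 330.00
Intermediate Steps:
N(o, D) = 31 + D
f = 1/957 (f = 1/((31 - 31) + 957) = 1/(0 + 957) = 1/957 ≈ 0.0010449)
f + 330 = 1/957 + 330 = 315811/957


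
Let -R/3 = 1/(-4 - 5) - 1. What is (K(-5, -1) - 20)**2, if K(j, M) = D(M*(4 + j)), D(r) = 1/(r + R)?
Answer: 66049/169 ≈ 390.82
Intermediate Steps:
R = 10/3 (R = -3*(1/(-4 - 5) - 1) = -3*(1/(-9) - 1) = -3*(-1/9 - 1) = -3*(-10/9) = 10/3 ≈ 3.3333)
D(r) = 1/(10/3 + r) (D(r) = 1/(r + 10/3) = 1/(10/3 + r))
K(j, M) = 3/(10 + 3*M*(4 + j)) (K(j, M) = 3/(10 + 3*(M*(4 + j))) = 3/(10 + 3*M*(4 + j)))
(K(-5, -1) - 20)**2 = (3/(10 + 3*(-1)*(4 - 5)) - 20)**2 = (3/(10 + 3*(-1)*(-1)) - 20)**2 = (3/(10 + 3) - 20)**2 = (3/13 - 20)**2 = (-257/13)**2 = 66049/169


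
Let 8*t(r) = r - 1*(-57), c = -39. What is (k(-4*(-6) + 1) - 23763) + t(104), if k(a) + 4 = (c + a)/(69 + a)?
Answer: -8928881/376 ≈ -23747.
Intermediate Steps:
k(a) = -4 + (-39 + a)/(69 + a)
t(r) = 57/8 + r/8 (t(r) = (r - 1*(-57))/8 = (r + 57)/8 = (57 + r)/8 = 57/8 + r/8)
(k(-4*(-6) + 1) - 23763) + t(104) = (3*(-105 - (-4*(-6) + 1))/(69 + (-4*(-6) + 1)) - 23763) + (57/8 + (⅛)*104) = (3*(-105 - (24 + 1))/(69 + (24 + 1)) - 23763) + (57/8 + 13) = (3*(-105 - 1*25)/(69 + 25) - 23763) + 161/8 = (3*(-105 - 25)/94 - 23763) + 161/8 = (3*(1/94)*(-130) - 23763) + 161/8 = (-195/47 - 23763) + 161/8 = -1117056/47 + 161/8 = -8928881/376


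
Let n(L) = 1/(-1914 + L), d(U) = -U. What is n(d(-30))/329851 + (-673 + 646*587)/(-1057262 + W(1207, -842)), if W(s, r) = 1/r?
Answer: -11650941805152901/32542019219855460 ≈ -0.35803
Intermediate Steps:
n(d(-30))/329851 + (-673 + 646*587)/(-1057262 + W(1207, -842)) = 1/(-1914 - 1*(-30)*329851) + (-673 + 646*587)/(-1057262 + 1/(-842)) = (1/329851)/(-1914 + 30) + (-673 + 379202)/(-1057262 - 1/842) = (1/329851)/(-1884) + 378529/(-890214605/842) = -1/1884*1/329851 + 378529*(-842/890214605) = -1/621439284 - 318721418/890214605 = -11650941805152901/32542019219855460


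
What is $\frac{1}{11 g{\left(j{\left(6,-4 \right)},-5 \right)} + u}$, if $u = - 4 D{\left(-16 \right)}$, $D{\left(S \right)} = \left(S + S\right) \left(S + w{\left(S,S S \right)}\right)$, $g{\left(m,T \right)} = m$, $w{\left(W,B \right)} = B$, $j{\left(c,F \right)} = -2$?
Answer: $\frac{1}{30698} \approx 3.2575 \cdot 10^{-5}$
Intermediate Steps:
$D{\left(S \right)} = 2 S \left(S + S^{2}\right)$ ($D{\left(S \right)} = \left(S + S\right) \left(S + S S\right) = 2 S \left(S + S^{2}\right)$)
$u = 30720$ ($u = - 4 \cdot 2 \left(-16\right)^{2} \left(1 - 16\right) = - 4 \cdot 2 \cdot 256 \left(-15\right) = \left(-4\right) \left(-7680\right) = 30720$)
$\frac{1}{11 g{\left(j{\left(6,-4 \right)},-5 \right)} + u} = \frac{1}{11 \left(-2\right) + 30720} = \frac{1}{-22 + 30720} = \frac{1}{30698}$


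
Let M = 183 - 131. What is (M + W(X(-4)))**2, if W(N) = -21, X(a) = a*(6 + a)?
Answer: 961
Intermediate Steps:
M = 52
(M + W(X(-4)))**2 = (52 - 21)**2 = 31**2 = 961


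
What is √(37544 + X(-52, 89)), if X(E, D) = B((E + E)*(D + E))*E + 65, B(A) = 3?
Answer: √37453 ≈ 193.53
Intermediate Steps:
X(E, D) = 65 + 3*E (X(E, D) = 3*E + 65 = 65 + 3*E)
√(37544 + X(-52, 89)) = √(37544 + (65 + 3*(-52))) = √(37544 + (65 - 156)) = √(37544 - 91) = √37453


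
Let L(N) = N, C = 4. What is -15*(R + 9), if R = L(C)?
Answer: -195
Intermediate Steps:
R = 4
-15*(R + 9) = -15*(4 + 9) = -15*13 = -195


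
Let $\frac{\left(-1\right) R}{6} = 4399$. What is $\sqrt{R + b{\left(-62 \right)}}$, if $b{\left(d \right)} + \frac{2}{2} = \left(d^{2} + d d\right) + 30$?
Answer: $i \sqrt{18677} \approx 136.66 i$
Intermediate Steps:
$b{\left(d \right)} = 29 + 2 d^{2}$ ($b{\left(d \right)} = -1 + \left(\left(d^{2} + d d\right) + 30\right) = -1 + \left(\left(d^{2} + d^{2}\right) + 30\right) = -1 + \left(2 d^{2} + 30\right) = -1 + \left(30 + 2 d^{2}\right) = 29 + 2 d^{2}$)
$R = -26394$ ($R = \left(-6\right) 4399 = -26394$)
$\sqrt{R + b{\left(-62 \right)}} = \sqrt{-26394 + \left(29 + 2 \left(-62\right)^{2}\right)} = \sqrt{-26394 + \left(29 + 2 \cdot 3844\right)} = \sqrt{-26394 + \left(29 + 7688\right)} = \sqrt{-26394 + 7717} = \sqrt{-18677} = i \sqrt{18677}$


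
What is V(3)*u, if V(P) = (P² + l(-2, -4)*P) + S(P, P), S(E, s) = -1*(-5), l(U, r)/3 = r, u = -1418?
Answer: 31196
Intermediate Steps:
l(U, r) = 3*r
S(E, s) = 5
V(P) = 5 + P² - 12*P (V(P) = (P² + (3*(-4))*P) + 5 = (P² - 12*P) + 5 = 5 + P² - 12*P)
V(3)*u = (5 + 3² - 12*3)*(-1418) = (5 + 9 - 36)*(-1418) = -22*(-1418) = 31196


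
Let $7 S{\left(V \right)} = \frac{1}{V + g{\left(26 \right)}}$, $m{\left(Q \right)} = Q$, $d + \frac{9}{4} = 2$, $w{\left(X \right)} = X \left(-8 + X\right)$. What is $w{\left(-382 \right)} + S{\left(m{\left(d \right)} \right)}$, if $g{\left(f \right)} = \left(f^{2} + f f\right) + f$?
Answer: $\frac{5747201464}{38577} \approx 1.4898 \cdot 10^{5}$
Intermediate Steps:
$d = - \frac{1}{4}$ ($d = - \frac{9}{4} + 2 = - \frac{1}{4} \approx -0.25$)
$g{\left(f \right)} = f + 2 f^{2}$ ($g{\left(f \right)} = \left(f^{2} + f^{2}\right) + f = 2 f^{2} + f = f + 2 f^{2}$)
$S{\left(V \right)} = \frac{1}{7 \left(1378 + V\right)}$ ($S{\left(V \right)} = \frac{1}{7 \left(V + 26 \left(1 + 2 \cdot 26\right)\right)} = \frac{1}{7 \left(V + 26 \left(1 + 52\right)\right)} = \frac{1}{7 \left(V + 26 \cdot 53\right)} = \frac{1}{7 \left(V + 1378\right)} = \frac{1}{7 \left(1378 + V\right)}$)
$w{\left(-382 \right)} + S{\left(m{\left(d \right)} \right)} = - 382 \left(-8 - 382\right) + \frac{1}{7 \left(1378 - \frac{1}{4}\right)} = \left(-382\right) \left(-390\right) + \frac{1}{7 \cdot \frac{5511}{4}} = 148980 + \frac{1}{7} \cdot \frac{4}{5511} = 148980 + \frac{4}{38577} = \frac{5747201464}{38577}$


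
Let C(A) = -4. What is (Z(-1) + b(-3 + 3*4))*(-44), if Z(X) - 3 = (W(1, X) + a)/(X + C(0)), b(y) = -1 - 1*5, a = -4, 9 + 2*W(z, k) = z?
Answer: 308/5 ≈ 61.600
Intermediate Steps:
W(z, k) = -9/2 + z/2
b(y) = -6 (b(y) = -1 - 5 = -6)
Z(X) = 3 - 8/(-4 + X) (Z(X) = 3 + ((-9/2 + (1/2)*1) - 4)/(X - 4) = 3 + ((-9/2 + 1/2) - 4)/(-4 + X) = 3 + (-4 - 4)/(-4 + X) = 3 - 8/(-4 + X))
(Z(-1) + b(-3 + 3*4))*(-44) = ((-20 + 3*(-1))/(-4 - 1) - 6)*(-44) = ((-20 - 3)/(-5) - 6)*(-44) = (-1/5*(-23) - 6)*(-44) = (23/5 - 6)*(-44) = -7/5*(-44) = 308/5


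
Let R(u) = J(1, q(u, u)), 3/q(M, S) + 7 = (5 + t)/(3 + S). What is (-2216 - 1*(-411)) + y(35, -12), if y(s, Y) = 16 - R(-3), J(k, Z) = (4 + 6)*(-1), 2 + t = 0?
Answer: -1779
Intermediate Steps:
t = -2 (t = -2 + 0 = -2)
q(M, S) = 3/(-7 + 3/(3 + S)) (q(M, S) = 3/(-7 + (5 - 2)/(3 + S)) = 3/(-7 + 3/(3 + S)))
J(k, Z) = -10 (J(k, Z) = 10*(-1) = -10)
R(u) = -10
y(s, Y) = 26 (y(s, Y) = 16 - 1*(-10) = 16 + 10 = 26)
(-2216 - 1*(-411)) + y(35, -12) = (-2216 - 1*(-411)) + 26 = (-2216 + 411) + 26 = -1805 + 26 = -1779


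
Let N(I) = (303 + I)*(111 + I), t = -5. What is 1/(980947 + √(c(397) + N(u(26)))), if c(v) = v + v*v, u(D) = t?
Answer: 980947/962256827215 - 3*√21066/962256827215 ≈ 1.0190e-6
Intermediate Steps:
u(D) = -5
N(I) = (111 + I)*(303 + I)
c(v) = v + v²
1/(980947 + √(c(397) + N(u(26)))) = 1/(980947 + √(397*(1 + 397) + (33633 + (-5)² + 414*(-5)))) = 1/(980947 + √(397*398 + (33633 + 25 - 2070))) = 1/(980947 + √(158006 + 31588)) = 1/(980947 + √189594) = 1/(980947 + 3*√21066)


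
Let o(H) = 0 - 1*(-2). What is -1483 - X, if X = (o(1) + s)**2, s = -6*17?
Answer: -11483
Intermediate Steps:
o(H) = 2 (o(H) = 0 + 2 = 2)
s = -102
X = 10000 (X = (2 - 102)**2 = (-100)**2 = 10000)
-1483 - X = -1483 - 1*10000 = -1483 - 10000 = -11483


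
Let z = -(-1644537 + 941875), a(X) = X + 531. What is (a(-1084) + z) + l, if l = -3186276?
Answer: -2484167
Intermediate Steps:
a(X) = 531 + X
z = 702662 (z = -1*(-702662) = 702662)
(a(-1084) + z) + l = ((531 - 1084) + 702662) - 3186276 = (-553 + 702662) - 3186276 = 702109 - 3186276 = -2484167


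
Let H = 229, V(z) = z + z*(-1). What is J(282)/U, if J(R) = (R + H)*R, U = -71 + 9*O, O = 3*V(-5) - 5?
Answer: -72051/58 ≈ -1242.3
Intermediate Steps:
V(z) = 0 (V(z) = z - z = 0)
O = -5 (O = 3*0 - 5 = 0 - 5 = -5)
U = -116 (U = -71 + 9*(-5) = -71 - 45 = -116)
J(R) = R*(229 + R) (J(R) = (R + 229)*R = (229 + R)*R = R*(229 + R))
J(282)/U = (282*(229 + 282))/(-116) = (282*511)*(-1/116) = 144102*(-1/116) = -72051/58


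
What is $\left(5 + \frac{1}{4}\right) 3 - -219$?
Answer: $\frac{939}{4} \approx 234.75$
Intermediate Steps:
$\left(5 + \frac{1}{4}\right) 3 - -219 = \left(5 + \frac{1}{4}\right) 3 + 219 = \frac{21}{4} \cdot 3 + 219 = \frac{63}{4} + 219 = \frac{939}{4}$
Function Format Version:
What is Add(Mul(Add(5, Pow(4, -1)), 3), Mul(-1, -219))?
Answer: Rational(939, 4) ≈ 234.75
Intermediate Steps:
Add(Mul(Add(5, Pow(4, -1)), 3), Mul(-1, -219)) = Add(Mul(Add(5, Rational(1, 4)), 3), 219) = Add(Mul(Rational(21, 4), 3), 219) = Add(Rational(63, 4), 219) = Rational(939, 4)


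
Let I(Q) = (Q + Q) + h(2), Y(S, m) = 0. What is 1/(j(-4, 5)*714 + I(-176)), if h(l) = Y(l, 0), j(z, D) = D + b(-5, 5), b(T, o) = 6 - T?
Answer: 1/11072 ≈ 9.0318e-5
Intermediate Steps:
j(z, D) = 11 + D (j(z, D) = D + (6 - 1*(-5)) = D + (6 + 5) = D + 11 = 11 + D)
h(l) = 0
I(Q) = 2*Q (I(Q) = (Q + Q) + 0 = 2*Q + 0 = 2*Q)
1/(j(-4, 5)*714 + I(-176)) = 1/((11 + 5)*714 + 2*(-176)) = 1/(16*714 - 352) = 1/(11424 - 352) = 1/11072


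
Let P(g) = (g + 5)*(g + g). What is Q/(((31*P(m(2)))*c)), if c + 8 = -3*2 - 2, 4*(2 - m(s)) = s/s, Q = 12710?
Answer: -205/189 ≈ -1.0847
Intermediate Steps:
m(s) = 7/4 (m(s) = 2 - s/(4*s) = 2 - 1/4*1 = 2 - 1/4 = 7/4)
c = -16 (c = -8 + (-3*2 - 2) = -8 + (-6 - 2) = -8 - 8 = -16)
P(g) = 2*g*(5 + g) (P(g) = (5 + g)*(2*g) = 2*g*(5 + g))
Q/(((31*P(m(2)))*c)) = 12710/(((31*(2*(7/4)*(5 + 7/4)))*(-16))) = 12710/(((31*(2*(7/4)*(27/4)))*(-16))) = 12710/(((31*(189/8))*(-16))) = 12710/(((5859/8)*(-16))) = 12710/(-11718) = 12710*(-1/11718) = -205/189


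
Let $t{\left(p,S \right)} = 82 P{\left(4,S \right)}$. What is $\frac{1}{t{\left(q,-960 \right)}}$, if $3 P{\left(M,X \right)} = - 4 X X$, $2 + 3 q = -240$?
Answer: $- \frac{1}{100761600} \approx -9.9244 \cdot 10^{-9}$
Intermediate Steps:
$q = - \frac{242}{3}$ ($q = - \frac{2}{3} + \frac{1}{3} \left(-240\right) = - \frac{2}{3} - 80 = - \frac{242}{3} \approx -80.667$)
$P{\left(M,X \right)} = - \frac{4 X^{2}}{3}$ ($P{\left(M,X \right)} = \frac{- 4 X X}{3} = \frac{\left(-4\right) X^{2}}{3} = - \frac{4 X^{2}}{3}$)
$t{\left(p,S \right)} = - \frac{328 S^{2}}{3}$ ($t{\left(p,S \right)} = 82 \left(- \frac{4 S^{2}}{3}\right) = - \frac{328 S^{2}}{3}$)
$\frac{1}{t{\left(q,-960 \right)}} = \frac{1}{\left(- \frac{328}{3}\right) \left(-960\right)^{2}} = \frac{1}{\left(- \frac{328}{3}\right) 921600} = \frac{1}{-100761600} = - \frac{1}{100761600}$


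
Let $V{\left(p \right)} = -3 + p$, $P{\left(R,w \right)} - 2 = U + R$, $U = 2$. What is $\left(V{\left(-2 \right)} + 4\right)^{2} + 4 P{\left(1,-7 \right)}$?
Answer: $21$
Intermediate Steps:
$P{\left(R,w \right)} = 4 + R$ ($P{\left(R,w \right)} = 2 + \left(2 + R\right) = 4 + R$)
$\left(V{\left(-2 \right)} + 4\right)^{2} + 4 P{\left(1,-7 \right)} = \left(\left(-3 - 2\right) + 4\right)^{2} + 4 \left(4 + 1\right) = \left(-5 + 4\right)^{2} + 4 \cdot 5 = \left(-1\right)^{2} + 20 = 1 + 20 = 21$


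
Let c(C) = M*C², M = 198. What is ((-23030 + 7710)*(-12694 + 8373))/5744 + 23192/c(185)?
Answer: 28037018292553/2432781450 ≈ 11525.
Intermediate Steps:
c(C) = 198*C²
((-23030 + 7710)*(-12694 + 8373))/5744 + 23192/c(185) = ((-23030 + 7710)*(-12694 + 8373))/5744 + 23192/((198*185²)) = -15320*(-4321)*(1/5744) + 23192/((198*34225)) = 66197720*(1/5744) + 23192/6776550 = 8274715/718 + 23192*(1/6776550) = 8274715/718 + 11596/3388275 = 28037018292553/2432781450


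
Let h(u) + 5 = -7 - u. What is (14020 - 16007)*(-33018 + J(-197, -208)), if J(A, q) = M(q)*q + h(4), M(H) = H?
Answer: -20327010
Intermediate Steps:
h(u) = -12 - u (h(u) = -5 + (-7 - u) = -12 - u)
J(A, q) = -16 + q² (J(A, q) = q*q + (-12 - 1*4) = q² + (-12 - 4) = q² - 16 = -16 + q²)
(14020 - 16007)*(-33018 + J(-197, -208)) = (14020 - 16007)*(-33018 + (-16 + (-208)²)) = -1987*(-33018 + (-16 + 43264)) = -1987*(-33018 + 43248) = -1987*10230 = -20327010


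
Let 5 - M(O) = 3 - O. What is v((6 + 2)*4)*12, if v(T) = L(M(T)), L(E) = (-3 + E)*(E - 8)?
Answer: 9672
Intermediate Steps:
M(O) = 2 + O (M(O) = 5 - (3 - O) = 5 + (-3 + O) = 2 + O)
L(E) = (-8 + E)*(-3 + E) (L(E) = (-3 + E)*(-8 + E) = (-8 + E)*(-3 + E))
v(T) = 2 + (2 + T)**2 - 11*T (v(T) = 24 + (2 + T)**2 - 11*(2 + T) = 24 + (2 + T)**2 + (-22 - 11*T) = 2 + (2 + T)**2 - 11*T)
v((6 + 2)*4)*12 = (6 + ((6 + 2)*4)**2 - 7*(6 + 2)*4)*12 = (6 + (8*4)**2 - 56*4)*12 = (6 + 32**2 - 7*32)*12 = (6 + 1024 - 224)*12 = 806*12 = 9672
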